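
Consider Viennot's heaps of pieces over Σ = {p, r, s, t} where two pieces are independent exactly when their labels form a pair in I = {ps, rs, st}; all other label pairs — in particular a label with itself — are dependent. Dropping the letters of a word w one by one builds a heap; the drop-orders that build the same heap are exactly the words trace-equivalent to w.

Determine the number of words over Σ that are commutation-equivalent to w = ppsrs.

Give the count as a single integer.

drop 0:p onto floor
drop 1:p onto {0:p}
drop 2:s onto floor
drop 3:r onto {1:p}
drop 4:s onto {2:s}
ground layer = {0:p, 2:s}
drop-orders for the pieces not yet dropped (sum over which currently-grounded one goes next):
  1 to go: {3} 1  {4} 1
  2 to go: {1,3} 1  {2,4} 1  {3,4} 2
  3 to go: {0,1,3} 1  {1,3,4} 3  {2,3,4} 3
  if 0:p drops first: 6 orders
  if 2:s drops first: 4 orders
heap linearizations: 10

10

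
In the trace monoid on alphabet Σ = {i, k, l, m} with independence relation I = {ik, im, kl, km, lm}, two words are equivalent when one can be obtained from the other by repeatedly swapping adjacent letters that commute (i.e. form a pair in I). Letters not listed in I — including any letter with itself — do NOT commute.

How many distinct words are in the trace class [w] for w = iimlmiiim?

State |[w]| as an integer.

84

piece 0:i — minimal
piece 1:i rests on {0:i}
piece 2:m — minimal
piece 3:l rests on {1:i}
piece 4:m rests on {2:m}
piece 5:i rests on {3:l}
piece 6:i rests on {5:i}
piece 7:i rests on {6:i}
piece 8:m rests on {4:m}
minimal pieces: {0:i, 2:m}
ways to finish when only these pieces remain (= sum over removing one remaining piece with nothing left below it):
  1 left: {7}→1  {8}→1
  2 left: {4,8}→1  {6,7}→1  {7,8}→2
  3 left: {2,4,8}→1  {4,7,8}→3  {5,6,7}→1  {6,7,8}→3
  4 left: {2,4,7,8}→4  {3,5,6,7}→1  {4,6,7,8}→6  {5,6,7,8}→4
  5 left: {1,3,5,6,7}→1  {2,4,6,7,8}→10  {3,5,6,7,8}→5  {4,5,6,7,8}→10
  6 left: {0,1,3,5,6,7}→1  {1,3,5,6,7,8}→6  {2,4,5,6,7,8}→20  {3,4,5,6,7,8}→15
  7 left: {0,1,3,5,6,7,8}→7  {1,3,4,5,6,7,8}→21  {2,3,4,5,6,7,8}→35
  placing 0:i first → 56 extensions
  placing 2:m first → 28 extensions
total linear extensions = 84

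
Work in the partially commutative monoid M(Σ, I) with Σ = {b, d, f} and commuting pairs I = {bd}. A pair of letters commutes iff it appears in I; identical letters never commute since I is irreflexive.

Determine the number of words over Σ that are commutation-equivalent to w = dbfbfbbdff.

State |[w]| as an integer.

0(d) covers ∅
1(b) covers ∅
2(f) covers 0:d, 1:b
3(b) covers 2:f
4(f) covers 3:b
5(b) covers 4:f
6(b) covers 5:b
7(d) covers 4:f
8(f) covers 6:b, 7:d
9(f) covers 8:f
floor of heap: 0:d, 1:b
completions by unplaced set U, small U first (add the entries for U minus each lowest piece of U):
  |U|=1: {9}:1
  |U|=2: {8,9}:1
  |U|=3: {6,8,9}:1  {7,8,9}:1
  |U|=4: {5,6,8,9}:1  {6,7,8,9}:2
  |U|=5: {5,6,7,8,9}:3
  |U|=6: {4,5,6,7,8,9}:3
  |U|=7: {3,4,5,6,7,8,9}:3
  |U|=8: {2,3,4,5,6,7,8,9}:3
  start at 0(d): 3
  start at 1(b): 3
sum over floor = 6

6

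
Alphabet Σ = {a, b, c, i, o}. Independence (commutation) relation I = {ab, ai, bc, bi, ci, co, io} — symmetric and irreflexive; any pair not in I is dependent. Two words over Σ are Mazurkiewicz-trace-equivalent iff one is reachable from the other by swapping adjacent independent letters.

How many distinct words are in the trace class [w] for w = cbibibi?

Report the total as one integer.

#0=c has no predecessor
#1=b has no predecessor
#2=i has no predecessor
#3=b depends on [1:b]
#4=i depends on [2:i]
#5=b depends on [3:b]
#6=i depends on [4:i]
sources: [0:c, 1:b, 2:i]
N(rest) = Σ N(rest − s) over sources s of rest; N(one piece) = 1:
  size 1 → [0]=1  [5]=1  [6]=1
  size 2 → [0,5]=2  [0,6]=2  [3,5]=1  [4,6]=1  [5,6]=2
  size 3 → [0,3,5]=3  [0,4,6]=3  [0,5,6]=6  [1,3,5]=1  [2,4,6]=1  [3,5,6]=3  [4,5,6]=3
  size 4 → [0,1,3,5]=4  [0,2,4,6]=4  [0,3,5,6]=12  [0,4,5,6]=12  [1,3,5,6]=4  [2,4,5,6]=4  [3,4,5,6]=6
  size 5 → [0,1,3,5,6]=20  [0,2,4,5,6]=20  [0,3,4,5,6]=30  [1,3,4,5,6]=10  [2,3,4,5,6]=10
  first=0(c) contributes 20
  first=1(b) contributes 60
  first=2(i) contributes 60
|[w]| = 140

140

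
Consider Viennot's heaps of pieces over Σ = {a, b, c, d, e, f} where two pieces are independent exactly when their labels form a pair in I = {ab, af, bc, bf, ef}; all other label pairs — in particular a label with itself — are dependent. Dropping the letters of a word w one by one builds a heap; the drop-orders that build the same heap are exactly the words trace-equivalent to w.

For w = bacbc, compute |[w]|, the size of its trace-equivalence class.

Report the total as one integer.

10

0(b) covers ∅
1(a) covers ∅
2(c) covers 1:a
3(b) covers 0:b
4(c) covers 2:c
floor of heap: 0:b, 1:a
completions by unplaced set U, small U first (add the entries for U minus each lowest piece of U):
  |U|=1: {3}:1  {4}:1
  |U|=2: {0,3}:1  {2,4}:1  {3,4}:2
  |U|=3: {0,3,4}:3  {1,2,4}:1  {2,3,4}:3
  start at 0(b): 4
  start at 1(a): 6
sum over floor = 10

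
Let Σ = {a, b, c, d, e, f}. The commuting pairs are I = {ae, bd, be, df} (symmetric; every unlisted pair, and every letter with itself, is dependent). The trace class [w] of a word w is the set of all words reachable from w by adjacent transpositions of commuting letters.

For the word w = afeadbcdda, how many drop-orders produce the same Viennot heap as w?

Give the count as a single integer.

drop 0:a onto floor
drop 1:f onto {0:a}
drop 2:e onto {1:f}
drop 3:a onto {1:f}
drop 4:d onto {2:e, 3:a}
drop 5:b onto {3:a}
drop 6:c onto {4:d, 5:b}
drop 7:d onto {6:c}
drop 8:d onto {7:d}
drop 9:a onto {8:d}
ground layer = {0:a}
drop-orders for the pieces not yet dropped (sum over which currently-grounded one goes next):
  1 to go: {9} 1
  2 to go: {8,9} 1
  3 to go: {7,8,9} 1
  4 to go: {6,7,8,9} 1
  5 to go: {4,6,7,8,9} 1  {5,6,7,8,9} 1
  6 to go: {2,4,6,7,8,9} 1  {4,5,6,7,8,9} 2
  7 to go: {2,4,5,6,7,8,9} 3  {3,4,5,6,7,8,9} 2
  8 to go: {2,3,4,5,6,7,8,9} 5
  if 0:a drops first: 5 orders

5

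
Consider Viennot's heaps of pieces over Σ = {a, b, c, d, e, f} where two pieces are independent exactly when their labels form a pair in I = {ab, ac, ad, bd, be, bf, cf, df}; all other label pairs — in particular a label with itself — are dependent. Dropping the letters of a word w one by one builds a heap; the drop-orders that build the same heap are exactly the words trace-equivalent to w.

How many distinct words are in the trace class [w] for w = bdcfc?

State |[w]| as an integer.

10

piece 0:b — minimal
piece 1:d — minimal
piece 2:c rests on {0:b, 1:d}
piece 3:f — minimal
piece 4:c rests on {2:c}
minimal pieces: {0:b, 1:d, 3:f}
ways to finish when only these pieces remain (= sum over removing one remaining piece with nothing left below it):
  1 left: {3}→1  {4}→1
  2 left: {2,4}→1  {3,4}→2
  3 left: {0,2,4}→1  {1,2,4}→1  {2,3,4}→3
  placing 0:b first → 4 extensions
  placing 1:d first → 4 extensions
  placing 3:f first → 2 extensions
total linear extensions = 10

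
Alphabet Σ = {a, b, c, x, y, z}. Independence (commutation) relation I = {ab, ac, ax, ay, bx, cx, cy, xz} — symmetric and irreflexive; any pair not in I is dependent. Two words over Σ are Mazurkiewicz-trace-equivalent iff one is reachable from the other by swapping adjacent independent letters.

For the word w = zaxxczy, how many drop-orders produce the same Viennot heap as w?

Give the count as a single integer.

piece 0:z — minimal
piece 1:a rests on {0:z}
piece 2:x — minimal
piece 3:x rests on {2:x}
piece 4:c rests on {0:z}
piece 5:z rests on {1:a, 4:c}
piece 6:y rests on {3:x, 5:z}
minimal pieces: {0:z, 2:x}
ways to finish when only these pieces remain (= sum over removing one remaining piece with nothing left below it):
  1 left: {6}→1
  2 left: {3,6}→1  {5,6}→1
  3 left: {1,5,6}→1  {2,3,6}→1  {3,5,6}→2  {4,5,6}→1
  4 left: {1,3,5,6}→3  {1,4,5,6}→2  {2,3,5,6}→3  {3,4,5,6}→3
  5 left: {0,1,4,5,6}→2  {1,2,3,5,6}→6  {1,3,4,5,6}→8  {2,3,4,5,6}→6
  placing 0:z first → 20 extensions
  placing 2:x first → 10 extensions
total linear extensions = 30

30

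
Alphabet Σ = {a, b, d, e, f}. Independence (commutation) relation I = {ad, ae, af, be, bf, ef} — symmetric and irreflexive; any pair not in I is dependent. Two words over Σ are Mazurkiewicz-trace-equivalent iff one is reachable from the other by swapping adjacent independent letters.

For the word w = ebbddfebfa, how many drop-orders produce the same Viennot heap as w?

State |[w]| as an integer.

90

drop 0:e onto floor
drop 1:b onto floor
drop 2:b onto {1:b}
drop 3:d onto {0:e, 2:b}
drop 4:d onto {3:d}
drop 5:f onto {4:d}
drop 6:e onto {4:d}
drop 7:b onto {4:d}
drop 8:f onto {5:f}
drop 9:a onto {7:b}
ground layer = {0:e, 1:b}
drop-orders for the pieces not yet dropped (sum over which currently-grounded one goes next):
  1 to go: {6} 1  {8} 1  {9} 1
  2 to go: {5,8} 1  {6,8} 2  {6,9} 2  {7,9} 1  {8,9} 2
  3 to go: {5,6,8} 3  {5,8,9} 3  {6,7,9} 3  {6,8,9} 6  {7,8,9} 3
  4 to go: {5,6,8,9} 12  {5,7,8,9} 6  {6,7,8,9} 12
  5 to go: {5,6,7,8,9} 30
  6 to go: {4,5,6,7,8,9} 30
  7 to go: {3,4,5,6,7,8,9} 30
  8 to go: {0,3,4,5,6,7,8,9} 30  {2,3,4,5,6,7,8,9} 30
  if 0:e drops first: 30 orders
  if 1:b drops first: 60 orders
heap linearizations: 90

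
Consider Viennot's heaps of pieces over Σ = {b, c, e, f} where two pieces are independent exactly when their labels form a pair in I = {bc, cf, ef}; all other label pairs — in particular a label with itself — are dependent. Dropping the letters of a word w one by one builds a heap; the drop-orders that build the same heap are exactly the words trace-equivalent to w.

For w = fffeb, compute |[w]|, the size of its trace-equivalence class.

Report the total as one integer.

4

drop 0:f onto floor
drop 1:f onto {0:f}
drop 2:f onto {1:f}
drop 3:e onto floor
drop 4:b onto {2:f, 3:e}
ground layer = {0:f, 3:e}
drop-orders for the pieces not yet dropped (sum over which currently-grounded one goes next):
  1 to go: {4} 1
  2 to go: {2,4} 1  {3,4} 1
  3 to go: {1,2,4} 1  {2,3,4} 2
  if 0:f drops first: 3 orders
  if 3:e drops first: 1 orders
heap linearizations: 4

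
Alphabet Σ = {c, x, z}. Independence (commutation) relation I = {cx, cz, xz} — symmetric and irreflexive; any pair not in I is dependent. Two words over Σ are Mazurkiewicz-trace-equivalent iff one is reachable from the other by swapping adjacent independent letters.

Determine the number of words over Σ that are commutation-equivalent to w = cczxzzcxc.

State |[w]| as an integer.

#0=c has no predecessor
#1=c depends on [0:c]
#2=z has no predecessor
#3=x has no predecessor
#4=z depends on [2:z]
#5=z depends on [4:z]
#6=c depends on [1:c]
#7=x depends on [3:x]
#8=c depends on [6:c]
sources: [0:c, 2:z, 3:x]
N(rest) = Σ N(rest − s) over sources s of rest; N(one piece) = 1:
  size 1 → [5]=1  [7]=1  [8]=1
  size 2 → [3,7]=1  [4,5]=1  [5,7]=2  [5,8]=2  [6,8]=1  [7,8]=2
  size 3 → [1,6,8]=1  [2,4,5]=1  [3,5,7]=3  [3,7,8]=3  [4,5,7]=3  [4,5,8]=3  [5,6,8]=3  [5,7,8]=6  [6,7,8]=3
  size 4 → [0,1,6,8]=1  [1,5,6,8]=4  [1,6,7,8]=4  [2,4,5,7]=4  [2,4,5,8]=4  [3,4,5,7]=6  [3,5,7,8]=12  [3,6,7,8]=6  [4,5,6,8]=6  [4,5,7,8]=12  [5,6,7,8]=12
  size 5 → [0,1,5,6,8]=5  [0,1,6,7,8]=5  [1,3,6,7,8]=10  [1,4,5,6,8]=10  [1,5,6,7,8]=20  [2,3,4,5,7]=10  [2,4,5,6,8]=10  [2,4,5,7,8]=20  [3,4,5,7,8]=30  [3,5,6,7,8]=30  [4,5,6,7,8]=30
  size 6 → [0,1,3,6,7,8]=15  [0,1,4,5,6,8]=15  [0,1,5,6,7,8]=30  [1,2,4,5,6,8]=20  [1,3,5,6,7,8]=60  [1,4,5,6,7,8]=60  [2,3,4,5,7,8]=60  [2,4,5,6,7,8]=60  [3,4,5,6,7,8]=90
  size 7 → [0,1,2,4,5,6,8]=35  [0,1,3,5,6,7,8]=105  [0,1,4,5,6,7,8]=105  [1,2,4,5,6,7,8]=140  [1,3,4,5,6,7,8]=210  [2,3,4,5,6,7,8]=210
  first=0(c) contributes 560
  first=2(z) contributes 420
  first=3(x) contributes 280
|[w]| = 1260

1260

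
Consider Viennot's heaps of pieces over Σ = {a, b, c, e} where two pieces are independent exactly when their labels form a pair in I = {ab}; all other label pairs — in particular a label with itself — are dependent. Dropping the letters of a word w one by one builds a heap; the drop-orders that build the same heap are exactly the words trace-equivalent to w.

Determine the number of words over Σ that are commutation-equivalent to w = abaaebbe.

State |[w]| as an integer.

piece 0:a — minimal
piece 1:b — minimal
piece 2:a rests on {0:a}
piece 3:a rests on {2:a}
piece 4:e rests on {1:b, 3:a}
piece 5:b rests on {4:e}
piece 6:b rests on {5:b}
piece 7:e rests on {6:b}
minimal pieces: {0:a, 1:b}
ways to finish when only these pieces remain (= sum over removing one remaining piece with nothing left below it):
  1 left: {7}→1
  2 left: {6,7}→1
  3 left: {5,6,7}→1
  4 left: {4,5,6,7}→1
  5 left: {1,4,5,6,7}→1  {3,4,5,6,7}→1
  6 left: {1,3,4,5,6,7}→2  {2,3,4,5,6,7}→1
  placing 0:a first → 3 extensions
  placing 1:b first → 1 extensions
total linear extensions = 4

4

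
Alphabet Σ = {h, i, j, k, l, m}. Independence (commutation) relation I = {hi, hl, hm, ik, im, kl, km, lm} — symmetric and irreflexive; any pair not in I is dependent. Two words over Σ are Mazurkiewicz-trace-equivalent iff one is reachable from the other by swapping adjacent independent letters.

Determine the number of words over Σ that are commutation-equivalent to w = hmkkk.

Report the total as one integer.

5

0(h) covers ∅
1(m) covers ∅
2(k) covers 0:h
3(k) covers 2:k
4(k) covers 3:k
floor of heap: 0:h, 1:m
completions by unplaced set U, small U first (add the entries for U minus each lowest piece of U):
  |U|=1: {1}:1  {4}:1
  |U|=2: {1,4}:2  {3,4}:1
  |U|=3: {1,3,4}:3  {2,3,4}:1
  start at 0(h): 4
  start at 1(m): 1
sum over floor = 5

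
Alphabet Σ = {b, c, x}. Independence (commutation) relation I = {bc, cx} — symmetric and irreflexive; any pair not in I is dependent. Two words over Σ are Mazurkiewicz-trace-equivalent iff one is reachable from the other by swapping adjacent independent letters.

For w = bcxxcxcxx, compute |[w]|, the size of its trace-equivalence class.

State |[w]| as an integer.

84

0(b) covers ∅
1(c) covers ∅
2(x) covers 0:b
3(x) covers 2:x
4(c) covers 1:c
5(x) covers 3:x
6(c) covers 4:c
7(x) covers 5:x
8(x) covers 7:x
floor of heap: 0:b, 1:c
completions by unplaced set U, small U first (add the entries for U minus each lowest piece of U):
  |U|=1: {6}:1  {8}:1
  |U|=2: {4,6}:1  {6,8}:2  {7,8}:1
  |U|=3: {1,4,6}:1  {4,6,8}:3  {5,7,8}:1  {6,7,8}:3
  |U|=4: {1,4,6,8}:4  {3,5,7,8}:1  {4,6,7,8}:6  {5,6,7,8}:4
  |U|=5: {1,4,6,7,8}:10  {2,3,5,7,8}:1  {3,5,6,7,8}:5  {4,5,6,7,8}:10
  |U|=6: {0,2,3,5,7,8}:1  {1,4,5,6,7,8}:20  {2,3,5,6,7,8}:6  {3,4,5,6,7,8}:15
  |U|=7: {0,2,3,5,6,7,8}:7  {1,3,4,5,6,7,8}:35  {2,3,4,5,6,7,8}:21
  start at 0(b): 56
  start at 1(c): 28
sum over floor = 84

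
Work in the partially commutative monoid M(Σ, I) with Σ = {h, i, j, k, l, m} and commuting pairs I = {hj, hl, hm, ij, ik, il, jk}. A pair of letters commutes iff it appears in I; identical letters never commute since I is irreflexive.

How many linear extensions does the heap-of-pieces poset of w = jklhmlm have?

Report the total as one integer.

piece 0:j — minimal
piece 1:k — minimal
piece 2:l rests on {0:j, 1:k}
piece 3:h rests on {1:k}
piece 4:m rests on {2:l}
piece 5:l rests on {4:m}
piece 6:m rests on {5:l}
minimal pieces: {0:j, 1:k}
ways to finish when only these pieces remain (= sum over removing one remaining piece with nothing left below it):
  1 left: {3}→1  {6}→1
  2 left: {3,6}→2  {5,6}→1
  3 left: {3,5,6}→3  {4,5,6}→1
  4 left: {2,4,5,6}→1  {3,4,5,6}→4
  5 left: {0,2,4,5,6}→1  {2,3,4,5,6}→5
  placing 0:j first → 5 extensions
  placing 1:k first → 6 extensions
total linear extensions = 11

11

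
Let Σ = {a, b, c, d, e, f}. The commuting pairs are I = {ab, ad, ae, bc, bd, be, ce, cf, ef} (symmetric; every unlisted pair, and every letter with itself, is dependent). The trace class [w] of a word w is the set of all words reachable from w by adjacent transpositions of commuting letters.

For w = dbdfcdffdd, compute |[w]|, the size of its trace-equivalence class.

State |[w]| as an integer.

piece 0:d — minimal
piece 1:b — minimal
piece 2:d rests on {0:d}
piece 3:f rests on {1:b, 2:d}
piece 4:c rests on {2:d}
piece 5:d rests on {3:f, 4:c}
piece 6:f rests on {5:d}
piece 7:f rests on {6:f}
piece 8:d rests on {7:f}
piece 9:d rests on {8:d}
minimal pieces: {0:d, 1:b}
ways to finish when only these pieces remain (= sum over removing one remaining piece with nothing left below it):
  1 left: {9}→1
  2 left: {8,9}→1
  3 left: {7,8,9}→1
  4 left: {6,7,8,9}→1
  5 left: {5,6,7,8,9}→1
  6 left: {3,5,6,7,8,9}→1  {4,5,6,7,8,9}→1
  7 left: {1,3,5,6,7,8,9}→1  {3,4,5,6,7,8,9}→2
  8 left: {1,3,4,5,6,7,8,9}→3  {2,3,4,5,6,7,8,9}→2
  placing 0:d first → 5 extensions
  placing 1:b first → 2 extensions
total linear extensions = 7

7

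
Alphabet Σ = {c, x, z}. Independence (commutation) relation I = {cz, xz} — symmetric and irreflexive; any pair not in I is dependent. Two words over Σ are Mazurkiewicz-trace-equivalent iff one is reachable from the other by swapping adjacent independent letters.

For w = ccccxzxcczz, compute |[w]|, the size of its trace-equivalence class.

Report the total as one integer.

165

piece 0:c — minimal
piece 1:c rests on {0:c}
piece 2:c rests on {1:c}
piece 3:c rests on {2:c}
piece 4:x rests on {3:c}
piece 5:z — minimal
piece 6:x rests on {4:x}
piece 7:c rests on {6:x}
piece 8:c rests on {7:c}
piece 9:z rests on {5:z}
piece 10:z rests on {9:z}
minimal pieces: {0:c, 5:z}
ways to finish when only these pieces remain (= sum over removing one remaining piece with nothing left below it):
  1 left: {8}→1  {10}→1
  2 left: {7,8}→1  {8,10}→2  {9,10}→1
  3 left: {5,9,10}→1  {6,7,8}→1  {7,8,10}→3  {8,9,10}→3
  4 left: {4,6,7,8}→1  {5,8,9,10}→4  {6,7,8,10}→4  {7,8,9,10}→6
  5 left: {3,4,6,7,8}→1  {4,6,7,8,10}→5  {5,7,8,9,10}→10  {6,7,8,9,10}→10
  6 left: {2,3,4,6,7,8}→1  {3,4,6,7,8,10}→6  {4,6,7,8,9,10}→15  {5,6,7,8,9,10}→20
  7 left: {1,2,3,4,6,7,8}→1  {2,3,4,6,7,8,10}→7  {3,4,6,7,8,9,10}→21  {4,5,6,7,8,9,10}→35
  8 left: {0,1,2,3,4,6,7,8}→1  {1,2,3,4,6,7,8,10}→8  {2,3,4,6,7,8,9,10}→28  {3,4,5,6,7,8,9,10}→56
  9 left: {0,1,2,3,4,6,7,8,10}→9  {1,2,3,4,6,7,8,9,10}→36  {2,3,4,5,6,7,8,9,10}→84
  placing 0:c first → 120 extensions
  placing 5:z first → 45 extensions
total linear extensions = 165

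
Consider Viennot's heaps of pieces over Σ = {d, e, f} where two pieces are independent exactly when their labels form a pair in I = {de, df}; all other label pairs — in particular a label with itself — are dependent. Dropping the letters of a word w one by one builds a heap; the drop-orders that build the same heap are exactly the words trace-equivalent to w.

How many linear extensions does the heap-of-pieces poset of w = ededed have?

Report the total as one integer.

20

#0=e has no predecessor
#1=d has no predecessor
#2=e depends on [0:e]
#3=d depends on [1:d]
#4=e depends on [2:e]
#5=d depends on [3:d]
sources: [0:e, 1:d]
N(rest) = Σ N(rest − s) over sources s of rest; N(one piece) = 1:
  size 1 → [4]=1  [5]=1
  size 2 → [2,4]=1  [3,5]=1  [4,5]=2
  size 3 → [0,2,4]=1  [1,3,5]=1  [2,4,5]=3  [3,4,5]=3
  size 4 → [0,2,4,5]=4  [1,3,4,5]=4  [2,3,4,5]=6
  first=0(e) contributes 10
  first=1(d) contributes 10
|[w]| = 20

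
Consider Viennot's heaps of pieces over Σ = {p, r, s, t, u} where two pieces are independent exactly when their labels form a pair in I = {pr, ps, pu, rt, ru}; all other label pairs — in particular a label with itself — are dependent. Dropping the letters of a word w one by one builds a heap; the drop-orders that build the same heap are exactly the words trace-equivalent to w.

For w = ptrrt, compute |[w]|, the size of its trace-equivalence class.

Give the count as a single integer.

piece 0:p — minimal
piece 1:t rests on {0:p}
piece 2:r — minimal
piece 3:r rests on {2:r}
piece 4:t rests on {1:t}
minimal pieces: {0:p, 2:r}
ways to finish when only these pieces remain (= sum over removing one remaining piece with nothing left below it):
  1 left: {3}→1  {4}→1
  2 left: {1,4}→1  {2,3}→1  {3,4}→2
  3 left: {0,1,4}→1  {1,3,4}→3  {2,3,4}→3
  placing 0:p first → 6 extensions
  placing 2:r first → 4 extensions
total linear extensions = 10

10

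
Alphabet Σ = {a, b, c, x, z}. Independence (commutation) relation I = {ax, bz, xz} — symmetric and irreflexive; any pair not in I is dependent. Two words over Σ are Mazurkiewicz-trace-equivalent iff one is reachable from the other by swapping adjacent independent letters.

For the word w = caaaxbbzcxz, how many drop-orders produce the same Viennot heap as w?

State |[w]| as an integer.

26

drop 0:c onto floor
drop 1:a onto {0:c}
drop 2:a onto {1:a}
drop 3:a onto {2:a}
drop 4:x onto {0:c}
drop 5:b onto {3:a, 4:x}
drop 6:b onto {5:b}
drop 7:z onto {3:a}
drop 8:c onto {6:b, 7:z}
drop 9:x onto {8:c}
drop 10:z onto {8:c}
ground layer = {0:c}
drop-orders for the pieces not yet dropped (sum over which currently-grounded one goes next):
  1 to go: {9} 1  {10} 1
  2 to go: {9,10} 2
  3 to go: {8,9,10} 2
  4 to go: {6,8,9,10} 2  {7,8,9,10} 2
  5 to go: {5,6,8,9,10} 2  {6,7,8,9,10} 4
  6 to go: {4,5,6,8,9,10} 2  {5,6,7,8,9,10} 6
  7 to go: {3,5,6,7,8,9,10} 6  {4,5,6,7,8,9,10} 8
  8 to go: {2,3,5,6,7,8,9,10} 6  {3,4,5,6,7,8,9,10} 14
  9 to go: {1,2,3,5,6,7,8,9,10} 6  {2,3,4,5,6,7,8,9,10} 20
  if 0:c drops first: 26 orders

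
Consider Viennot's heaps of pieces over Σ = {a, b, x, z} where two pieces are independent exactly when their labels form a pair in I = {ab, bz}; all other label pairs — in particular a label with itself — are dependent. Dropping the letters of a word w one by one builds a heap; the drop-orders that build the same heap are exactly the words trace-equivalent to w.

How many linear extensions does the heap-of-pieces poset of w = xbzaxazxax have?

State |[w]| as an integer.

#0=x has no predecessor
#1=b depends on [0:x]
#2=z depends on [0:x]
#3=a depends on [2:z]
#4=x depends on [1:b, 3:a]
#5=a depends on [4:x]
#6=z depends on [5:a]
#7=x depends on [6:z]
#8=a depends on [7:x]
#9=x depends on [8:a]
sources: [0:x]
N(rest) = Σ N(rest − s) over sources s of rest; N(one piece) = 1:
  size 1 → [9]=1
  size 2 → [8,9]=1
  size 3 → [7,8,9]=1
  size 4 → [6,7,8,9]=1
  size 5 → [5,6,7,8,9]=1
  size 6 → [4,5,6,7,8,9]=1
  size 7 → [1,4,5,6,7,8,9]=1  [3,4,5,6,7,8,9]=1
  size 8 → [1,3,4,5,6,7,8,9]=2  [2,3,4,5,6,7,8,9]=1
  first=0(x) contributes 3

3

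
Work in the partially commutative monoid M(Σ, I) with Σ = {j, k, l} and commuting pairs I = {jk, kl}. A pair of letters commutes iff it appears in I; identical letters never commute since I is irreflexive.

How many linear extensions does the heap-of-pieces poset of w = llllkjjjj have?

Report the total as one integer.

9

piece 0:l — minimal
piece 1:l rests on {0:l}
piece 2:l rests on {1:l}
piece 3:l rests on {2:l}
piece 4:k — minimal
piece 5:j rests on {3:l}
piece 6:j rests on {5:j}
piece 7:j rests on {6:j}
piece 8:j rests on {7:j}
minimal pieces: {0:l, 4:k}
ways to finish when only these pieces remain (= sum over removing one remaining piece with nothing left below it):
  1 left: {4}→1  {8}→1
  2 left: {4,8}→2  {7,8}→1
  3 left: {4,7,8}→3  {6,7,8}→1
  4 left: {4,6,7,8}→4  {5,6,7,8}→1
  5 left: {3,5,6,7,8}→1  {4,5,6,7,8}→5
  6 left: {2,3,5,6,7,8}→1  {3,4,5,6,7,8}→6
  7 left: {1,2,3,5,6,7,8}→1  {2,3,4,5,6,7,8}→7
  placing 0:l first → 8 extensions
  placing 4:k first → 1 extensions
total linear extensions = 9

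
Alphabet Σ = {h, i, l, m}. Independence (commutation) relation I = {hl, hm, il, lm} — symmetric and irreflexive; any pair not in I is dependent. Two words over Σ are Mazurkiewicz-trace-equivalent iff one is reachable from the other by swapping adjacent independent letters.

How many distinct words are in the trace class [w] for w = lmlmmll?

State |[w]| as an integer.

35

#0=l has no predecessor
#1=m has no predecessor
#2=l depends on [0:l]
#3=m depends on [1:m]
#4=m depends on [3:m]
#5=l depends on [2:l]
#6=l depends on [5:l]
sources: [0:l, 1:m]
N(rest) = Σ N(rest − s) over sources s of rest; N(one piece) = 1:
  size 1 → [4]=1  [6]=1
  size 2 → [3,4]=1  [4,6]=2  [5,6]=1
  size 3 → [1,3,4]=1  [2,5,6]=1  [3,4,6]=3  [4,5,6]=3
  size 4 → [0,2,5,6]=1  [1,3,4,6]=4  [2,4,5,6]=4  [3,4,5,6]=6
  size 5 → [0,2,4,5,6]=5  [1,3,4,5,6]=10  [2,3,4,5,6]=10
  first=0(l) contributes 20
  first=1(m) contributes 15
|[w]| = 35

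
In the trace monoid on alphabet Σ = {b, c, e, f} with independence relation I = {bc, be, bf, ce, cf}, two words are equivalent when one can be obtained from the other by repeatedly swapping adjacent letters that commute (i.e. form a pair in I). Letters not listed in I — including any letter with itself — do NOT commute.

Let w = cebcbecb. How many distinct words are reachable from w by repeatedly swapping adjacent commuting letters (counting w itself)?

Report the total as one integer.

0(c) covers ∅
1(e) covers ∅
2(b) covers ∅
3(c) covers 0:c
4(b) covers 2:b
5(e) covers 1:e
6(c) covers 3:c
7(b) covers 4:b
floor of heap: 0:c, 1:e, 2:b
completions by unplaced set U, small U first (add the entries for U minus each lowest piece of U):
  |U|=1: {5}:1  {6}:1  {7}:1
  |U|=2: {1,5}:1  {3,6}:1  {4,7}:1  {5,6}:2  {5,7}:2  {6,7}:2
  |U|=3: {0,3,6}:1  {1,5,6}:3  {1,5,7}:3  {2,4,7}:1  {3,5,6}:3  {3,6,7}:3  {4,5,7}:3  {4,6,7}:3  {5,6,7}:6
  |U|=4: {0,3,5,6}:4  {0,3,6,7}:4  {1,3,5,6}:6  {1,4,5,7}:6  {1,5,6,7}:12  {2,4,5,7}:4  {2,4,6,7}:4  {3,4,6,7}:6  {3,5,6,7}:12  {4,5,6,7}:12
  |U|=5: {0,1,3,5,6}:10  {0,3,4,6,7}:10  {0,3,5,6,7}:20  {1,2,4,5,7}:10  {1,3,5,6,7}:30  {1,4,5,6,7}:30  {2,3,4,6,7}:10  {2,4,5,6,7}:20  {3,4,5,6,7}:30
  |U|=6: {0,1,3,5,6,7}:60  {0,2,3,4,6,7}:20  {0,3,4,5,6,7}:60  {1,2,4,5,6,7}:60  {1,3,4,5,6,7}:90  {2,3,4,5,6,7}:60
  start at 0(c): 210
  start at 1(e): 140
  start at 2(b): 210
sum over floor = 560

560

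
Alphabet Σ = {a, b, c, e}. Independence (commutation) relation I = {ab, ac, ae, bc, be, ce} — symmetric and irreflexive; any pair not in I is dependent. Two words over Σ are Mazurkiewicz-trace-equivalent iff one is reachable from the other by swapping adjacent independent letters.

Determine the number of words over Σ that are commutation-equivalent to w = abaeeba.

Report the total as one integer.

drop 0:a onto floor
drop 1:b onto floor
drop 2:a onto {0:a}
drop 3:e onto floor
drop 4:e onto {3:e}
drop 5:b onto {1:b}
drop 6:a onto {2:a}
ground layer = {0:a, 1:b, 3:e}
drop-orders for the pieces not yet dropped (sum over which currently-grounded one goes next):
  1 to go: {4} 1  {5} 1  {6} 1
  2 to go: {1,5} 1  {2,6} 1  {3,4} 1  {4,5} 2  {4,6} 2  {5,6} 2
  3 to go: {0,2,6} 1  {1,4,5} 3  {1,5,6} 3  {2,4,6} 3  {2,5,6} 3  {3,4,5} 3  {3,4,6} 3  {4,5,6} 6
  4 to go: {0,2,4,6} 4  {0,2,5,6} 4  {1,2,5,6} 6  {1,3,4,5} 6  {1,4,5,6} 12  {2,3,4,6} 6  {2,4,5,6} 12  {3,4,5,6} 12
  5 to go: {0,1,2,5,6} 10  {0,2,3,4,6} 10  {0,2,4,5,6} 20  {1,2,4,5,6} 30  {1,3,4,5,6} 30  {2,3,4,5,6} 30
  if 0:a drops first: 90 orders
  if 1:b drops first: 60 orders
  if 3:e drops first: 60 orders
heap linearizations: 210

210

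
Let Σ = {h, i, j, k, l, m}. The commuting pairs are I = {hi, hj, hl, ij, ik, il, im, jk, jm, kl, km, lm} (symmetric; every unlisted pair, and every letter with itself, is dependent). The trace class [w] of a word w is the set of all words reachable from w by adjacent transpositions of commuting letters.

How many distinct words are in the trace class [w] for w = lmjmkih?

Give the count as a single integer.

0(l) covers ∅
1(m) covers ∅
2(j) covers 0:l
3(m) covers 1:m
4(k) covers ∅
5(i) covers ∅
6(h) covers 3:m, 4:k
floor of heap: 0:l, 1:m, 4:k, 5:i
completions by unplaced set U, small U first (add the entries for U minus each lowest piece of U):
  |U|=1: {2}:1  {5}:1  {6}:1
  |U|=2: {0,2}:1  {2,5}:2  {2,6}:2  {3,6}:1  {4,6}:1  {5,6}:2
  |U|=3: {0,2,5}:3  {0,2,6}:3  {1,3,6}:1  {2,3,6}:3  {2,4,6}:3  {2,5,6}:6  {3,4,6}:2  {3,5,6}:3  {4,5,6}:3
  |U|=4: {0,2,3,6}:6  {0,2,4,6}:6  {0,2,5,6}:12  {1,2,3,6}:4  {1,3,4,6}:3  {1,3,5,6}:4  {2,3,4,6}:8  {2,3,5,6}:12  {2,4,5,6}:12  {3,4,5,6}:8
  |U|=5: {0,1,2,3,6}:10  {0,2,3,4,6}:20  {0,2,3,5,6}:30  {0,2,4,5,6}:30  {1,2,3,4,6}:15  {1,2,3,5,6}:20  {1,3,4,5,6}:15  {2,3,4,5,6}:40
  start at 0(l): 90
  start at 1(m): 120
  start at 4(k): 60
  start at 5(i): 45
sum over floor = 315

315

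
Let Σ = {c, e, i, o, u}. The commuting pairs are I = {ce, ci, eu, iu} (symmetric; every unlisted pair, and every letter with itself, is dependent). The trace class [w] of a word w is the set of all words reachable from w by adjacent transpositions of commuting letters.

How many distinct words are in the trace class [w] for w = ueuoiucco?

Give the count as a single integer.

12

#0=u has no predecessor
#1=e has no predecessor
#2=u depends on [0:u]
#3=o depends on [1:e, 2:u]
#4=i depends on [3:o]
#5=u depends on [3:o]
#6=c depends on [5:u]
#7=c depends on [6:c]
#8=o depends on [4:i, 7:c]
sources: [0:u, 1:e]
N(rest) = Σ N(rest − s) over sources s of rest; N(one piece) = 1:
  size 1 → [8]=1
  size 2 → [4,8]=1  [7,8]=1
  size 3 → [4,7,8]=2  [6,7,8]=1
  size 4 → [4,6,7,8]=3  [5,6,7,8]=1
  size 5 → [4,5,6,7,8]=4
  size 6 → [3,4,5,6,7,8]=4
  size 7 → [1,3,4,5,6,7,8]=4  [2,3,4,5,6,7,8]=4
  first=0(u) contributes 8
  first=1(e) contributes 4
|[w]| = 12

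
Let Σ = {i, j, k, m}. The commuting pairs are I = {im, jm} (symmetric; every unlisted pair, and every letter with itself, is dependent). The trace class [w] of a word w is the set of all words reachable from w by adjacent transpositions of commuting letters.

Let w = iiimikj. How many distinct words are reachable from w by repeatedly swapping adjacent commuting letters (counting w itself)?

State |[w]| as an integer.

5

drop 0:i onto floor
drop 1:i onto {0:i}
drop 2:i onto {1:i}
drop 3:m onto floor
drop 4:i onto {2:i}
drop 5:k onto {3:m, 4:i}
drop 6:j onto {5:k}
ground layer = {0:i, 3:m}
drop-orders for the pieces not yet dropped (sum over which currently-grounded one goes next):
  1 to go: {6} 1
  2 to go: {5,6} 1
  3 to go: {3,5,6} 1  {4,5,6} 1
  4 to go: {2,4,5,6} 1  {3,4,5,6} 2
  5 to go: {1,2,4,5,6} 1  {2,3,4,5,6} 3
  if 0:i drops first: 4 orders
  if 3:m drops first: 1 orders
heap linearizations: 5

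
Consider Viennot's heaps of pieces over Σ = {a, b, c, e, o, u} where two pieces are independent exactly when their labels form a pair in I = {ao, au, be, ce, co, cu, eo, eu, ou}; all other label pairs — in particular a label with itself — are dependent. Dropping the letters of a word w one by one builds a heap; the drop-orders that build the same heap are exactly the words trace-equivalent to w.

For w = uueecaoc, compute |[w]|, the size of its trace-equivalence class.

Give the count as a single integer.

504

#0=u has no predecessor
#1=u depends on [0:u]
#2=e has no predecessor
#3=e depends on [2:e]
#4=c has no predecessor
#5=a depends on [3:e, 4:c]
#6=o has no predecessor
#7=c depends on [5:a]
sources: [0:u, 2:e, 4:c, 6:o]
N(rest) = Σ N(rest − s) over sources s of rest; N(one piece) = 1:
  size 1 → [1]=1  [6]=1  [7]=1
  size 2 → [0,1]=1  [1,6]=2  [1,7]=2  [5,7]=1  [6,7]=2
  size 3 → [0,1,6]=3  [0,1,7]=3  [1,5,7]=3  [1,6,7]=6  [3,5,7]=1  [4,5,7]=1  [5,6,7]=3
  size 4 → [0,1,5,7]=6  [0,1,6,7]=12  [1,3,5,7]=4  [1,4,5,7]=4  [1,5,6,7]=12  [2,3,5,7]=1  [3,4,5,7]=2  [3,5,6,7]=4  [4,5,6,7]=4
  size 5 → [0,1,3,5,7]=10  [0,1,4,5,7]=10  [0,1,5,6,7]=30  [1,2,3,5,7]=5  [1,3,4,5,7]=10  [1,3,5,6,7]=20  [1,4,5,6,7]=20  [2,3,4,5,7]=3  [2,3,5,6,7]=5  [3,4,5,6,7]=10
  size 6 → [0,1,2,3,5,7]=15  [0,1,3,4,5,7]=30  [0,1,3,5,6,7]=60  [0,1,4,5,6,7]=60  [1,2,3,4,5,7]=18  [1,2,3,5,6,7]=30  [1,3,4,5,6,7]=60  [2,3,4,5,6,7]=18
  first=0(u) contributes 126
  first=2(e) contributes 210
  first=4(c) contributes 105
  first=6(o) contributes 63
|[w]| = 504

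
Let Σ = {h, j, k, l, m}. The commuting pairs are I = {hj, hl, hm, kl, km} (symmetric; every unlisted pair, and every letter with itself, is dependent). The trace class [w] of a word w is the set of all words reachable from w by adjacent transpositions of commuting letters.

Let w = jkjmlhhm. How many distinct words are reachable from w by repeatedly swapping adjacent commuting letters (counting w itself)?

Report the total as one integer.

15

#0=j has no predecessor
#1=k depends on [0:j]
#2=j depends on [1:k]
#3=m depends on [2:j]
#4=l depends on [3:m]
#5=h depends on [1:k]
#6=h depends on [5:h]
#7=m depends on [4:l]
sources: [0:j]
N(rest) = Σ N(rest − s) over sources s of rest; N(one piece) = 1:
  size 1 → [6]=1  [7]=1
  size 2 → [4,7]=1  [5,6]=1  [6,7]=2
  size 3 → [3,4,7]=1  [4,6,7]=3  [5,6,7]=3
  size 4 → [2,3,4,7]=1  [3,4,6,7]=4  [4,5,6,7]=6
  size 5 → [2,3,4,6,7]=5  [3,4,5,6,7]=10
  size 6 → [2,3,4,5,6,7]=15
  first=0(j) contributes 15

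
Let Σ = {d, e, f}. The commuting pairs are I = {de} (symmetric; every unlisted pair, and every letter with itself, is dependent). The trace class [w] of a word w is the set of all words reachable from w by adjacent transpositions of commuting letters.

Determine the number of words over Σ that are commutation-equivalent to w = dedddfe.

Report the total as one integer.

drop 0:d onto floor
drop 1:e onto floor
drop 2:d onto {0:d}
drop 3:d onto {2:d}
drop 4:d onto {3:d}
drop 5:f onto {1:e, 4:d}
drop 6:e onto {5:f}
ground layer = {0:d, 1:e}
drop-orders for the pieces not yet dropped (sum over which currently-grounded one goes next):
  1 to go: {6} 1
  2 to go: {5,6} 1
  3 to go: {1,5,6} 1  {4,5,6} 1
  4 to go: {1,4,5,6} 2  {3,4,5,6} 1
  5 to go: {1,3,4,5,6} 3  {2,3,4,5,6} 1
  if 0:d drops first: 4 orders
  if 1:e drops first: 1 orders
heap linearizations: 5

5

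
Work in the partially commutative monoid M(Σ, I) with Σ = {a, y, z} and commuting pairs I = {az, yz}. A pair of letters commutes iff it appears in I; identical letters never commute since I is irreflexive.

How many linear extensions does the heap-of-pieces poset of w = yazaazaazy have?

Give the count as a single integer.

120

drop 0:y onto floor
drop 1:a onto {0:y}
drop 2:z onto floor
drop 3:a onto {1:a}
drop 4:a onto {3:a}
drop 5:z onto {2:z}
drop 6:a onto {4:a}
drop 7:a onto {6:a}
drop 8:z onto {5:z}
drop 9:y onto {7:a}
ground layer = {0:y, 2:z}
drop-orders for the pieces not yet dropped (sum over which currently-grounded one goes next):
  1 to go: {8} 1  {9} 1
  2 to go: {5,8} 1  {7,9} 1  {8,9} 2
  3 to go: {2,5,8} 1  {5,8,9} 3  {6,7,9} 1  {7,8,9} 3
  4 to go: {2,5,8,9} 4  {4,6,7,9} 1  {5,7,8,9} 6  {6,7,8,9} 4
  5 to go: {2,5,7,8,9} 10  {3,4,6,7,9} 1  {4,6,7,8,9} 5  {5,6,7,8,9} 10
  6 to go: {1,3,4,6,7,9} 1  {2,5,6,7,8,9} 20  {3,4,6,7,8,9} 6  {4,5,6,7,8,9} 15
  7 to go: {0,1,3,4,6,7,9} 1  {1,3,4,6,7,8,9} 7  {2,4,5,6,7,8,9} 35  {3,4,5,6,7,8,9} 21
  8 to go: {0,1,3,4,6,7,8,9} 8  {1,3,4,5,6,7,8,9} 28  {2,3,4,5,6,7,8,9} 56
  if 0:y drops first: 84 orders
  if 2:z drops first: 36 orders
heap linearizations: 120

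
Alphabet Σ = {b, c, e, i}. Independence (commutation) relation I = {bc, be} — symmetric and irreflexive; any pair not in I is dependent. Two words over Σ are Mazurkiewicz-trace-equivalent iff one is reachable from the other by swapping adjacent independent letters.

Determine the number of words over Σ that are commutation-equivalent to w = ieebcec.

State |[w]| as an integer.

0(i) covers ∅
1(e) covers 0:i
2(e) covers 1:e
3(b) covers 0:i
4(c) covers 2:e
5(e) covers 4:c
6(c) covers 5:e
floor of heap: 0:i
completions by unplaced set U, small U first (add the entries for U minus each lowest piece of U):
  |U|=1: {3}:1  {6}:1
  |U|=2: {3,6}:2  {5,6}:1
  |U|=3: {3,5,6}:3  {4,5,6}:1
  |U|=4: {2,4,5,6}:1  {3,4,5,6}:4
  |U|=5: {1,2,4,5,6}:1  {2,3,4,5,6}:5
  start at 0(i): 6

6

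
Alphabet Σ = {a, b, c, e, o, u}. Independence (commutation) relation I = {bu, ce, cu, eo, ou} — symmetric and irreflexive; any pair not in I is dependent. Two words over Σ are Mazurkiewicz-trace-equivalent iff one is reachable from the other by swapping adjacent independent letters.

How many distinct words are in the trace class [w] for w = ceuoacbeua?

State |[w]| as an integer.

0(c) covers ∅
1(e) covers ∅
2(u) covers 1:e
3(o) covers 0:c
4(a) covers 2:u, 3:o
5(c) covers 4:a
6(b) covers 5:c
7(e) covers 6:b
8(u) covers 7:e
9(a) covers 8:u
floor of heap: 0:c, 1:e
completions by unplaced set U, small U first (add the entries for U minus each lowest piece of U):
  |U|=1: {9}:1
  |U|=2: {8,9}:1
  |U|=3: {7,8,9}:1
  |U|=4: {6,7,8,9}:1
  |U|=5: {5,6,7,8,9}:1
  |U|=6: {4,5,6,7,8,9}:1
  |U|=7: {2,4,5,6,7,8,9}:1  {3,4,5,6,7,8,9}:1
  |U|=8: {0,3,4,5,6,7,8,9}:1  {1,2,4,5,6,7,8,9}:1  {2,3,4,5,6,7,8,9}:2
  start at 0(c): 3
  start at 1(e): 3
sum over floor = 6

6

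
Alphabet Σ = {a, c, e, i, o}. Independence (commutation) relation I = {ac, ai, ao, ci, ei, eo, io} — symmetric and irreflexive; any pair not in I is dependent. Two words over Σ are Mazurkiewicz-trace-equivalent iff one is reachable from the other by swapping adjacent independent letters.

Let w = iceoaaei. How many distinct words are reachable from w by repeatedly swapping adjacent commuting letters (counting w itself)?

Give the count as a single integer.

#0=i has no predecessor
#1=c has no predecessor
#2=e depends on [1:c]
#3=o depends on [1:c]
#4=a depends on [2:e]
#5=a depends on [4:a]
#6=e depends on [5:a]
#7=i depends on [0:i]
sources: [0:i, 1:c]
N(rest) = Σ N(rest − s) over sources s of rest; N(one piece) = 1:
  size 1 → [3]=1  [6]=1  [7]=1
  size 2 → [0,7]=1  [3,6]=2  [3,7]=2  [5,6]=1  [6,7]=2
  size 3 → [0,3,7]=3  [0,6,7]=3  [3,5,6]=3  [3,6,7]=6  [4,5,6]=1  [5,6,7]=3
  size 4 → [0,3,6,7]=12  [0,5,6,7]=6  [2,4,5,6]=1  [3,4,5,6]=4  [3,5,6,7]=12  [4,5,6,7]=4
  size 5 → [0,3,5,6,7]=30  [0,4,5,6,7]=10  [2,3,4,5,6]=5  [2,4,5,6,7]=5  [3,4,5,6,7]=20
  size 6 → [0,2,4,5,6,7]=15  [0,3,4,5,6,7]=60  [1,2,3,4,5,6]=5  [2,3,4,5,6,7]=30
  first=0(i) contributes 35
  first=1(c) contributes 105
|[w]| = 140

140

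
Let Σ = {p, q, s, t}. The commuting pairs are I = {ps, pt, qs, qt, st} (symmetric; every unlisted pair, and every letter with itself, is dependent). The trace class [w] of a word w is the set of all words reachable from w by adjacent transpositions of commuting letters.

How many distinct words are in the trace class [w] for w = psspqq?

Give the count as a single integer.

piece 0:p — minimal
piece 1:s — minimal
piece 2:s rests on {1:s}
piece 3:p rests on {0:p}
piece 4:q rests on {3:p}
piece 5:q rests on {4:q}
minimal pieces: {0:p, 1:s}
ways to finish when only these pieces remain (= sum over removing one remaining piece with nothing left below it):
  1 left: {2}→1  {5}→1
  2 left: {1,2}→1  {2,5}→2  {4,5}→1
  3 left: {1,2,5}→3  {2,4,5}→3  {3,4,5}→1
  4 left: {0,3,4,5}→1  {1,2,4,5}→6  {2,3,4,5}→4
  placing 0:p first → 10 extensions
  placing 1:s first → 5 extensions
total linear extensions = 15

15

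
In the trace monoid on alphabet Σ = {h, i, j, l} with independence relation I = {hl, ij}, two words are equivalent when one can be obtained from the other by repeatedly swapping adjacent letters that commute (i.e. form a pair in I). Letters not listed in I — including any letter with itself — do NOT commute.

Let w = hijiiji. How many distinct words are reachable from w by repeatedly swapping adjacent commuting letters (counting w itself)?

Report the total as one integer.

15

#0=h has no predecessor
#1=i depends on [0:h]
#2=j depends on [0:h]
#3=i depends on [1:i]
#4=i depends on [3:i]
#5=j depends on [2:j]
#6=i depends on [4:i]
sources: [0:h]
N(rest) = Σ N(rest − s) over sources s of rest; N(one piece) = 1:
  size 1 → [5]=1  [6]=1
  size 2 → [2,5]=1  [4,6]=1  [5,6]=2
  size 3 → [2,5,6]=3  [3,4,6]=1  [4,5,6]=3
  size 4 → [1,3,4,6]=1  [2,4,5,6]=6  [3,4,5,6]=4
  size 5 → [1,3,4,5,6]=5  [2,3,4,5,6]=10
  first=0(h) contributes 15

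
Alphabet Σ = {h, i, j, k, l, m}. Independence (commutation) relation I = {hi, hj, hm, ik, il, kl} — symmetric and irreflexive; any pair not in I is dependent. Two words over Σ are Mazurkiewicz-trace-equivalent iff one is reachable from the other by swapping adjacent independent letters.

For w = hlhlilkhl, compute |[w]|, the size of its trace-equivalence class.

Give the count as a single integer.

27

piece 0:h — minimal
piece 1:l rests on {0:h}
piece 2:h rests on {1:l}
piece 3:l rests on {2:h}
piece 4:i — minimal
piece 5:l rests on {3:l}
piece 6:k rests on {2:h}
piece 7:h rests on {5:l, 6:k}
piece 8:l rests on {7:h}
minimal pieces: {0:h, 4:i}
ways to finish when only these pieces remain (= sum over removing one remaining piece with nothing left below it):
  1 left: {4}→1  {8}→1
  2 left: {4,8}→2  {7,8}→1
  3 left: {4,7,8}→3  {5,7,8}→1  {6,7,8}→1
  4 left: {3,5,7,8}→1  {4,5,7,8}→4  {4,6,7,8}→4  {5,6,7,8}→2
  5 left: {3,4,5,7,8}→5  {3,5,6,7,8}→3  {4,5,6,7,8}→10
  6 left: {2,3,5,6,7,8}→3  {3,4,5,6,7,8}→18
  7 left: {1,2,3,5,6,7,8}→3  {2,3,4,5,6,7,8}→21
  placing 0:h first → 24 extensions
  placing 4:i first → 3 extensions
total linear extensions = 27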